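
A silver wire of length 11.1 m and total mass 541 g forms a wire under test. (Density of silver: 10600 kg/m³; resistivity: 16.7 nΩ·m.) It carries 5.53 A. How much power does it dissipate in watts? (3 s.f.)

ρ = 16.7 nΩ·m = 1.67×10^-8 Ω·m
A = m/(density·L) = 0.541/(10600×11.1) = 4.5980e-06 m²
R = ρL/A = (1.67×10^-8)(11.1)/(4.5980e-06) = 0.04032 Ω
P = I²R = (5.53)² × 0.04032 = 1.23 W

1.23 W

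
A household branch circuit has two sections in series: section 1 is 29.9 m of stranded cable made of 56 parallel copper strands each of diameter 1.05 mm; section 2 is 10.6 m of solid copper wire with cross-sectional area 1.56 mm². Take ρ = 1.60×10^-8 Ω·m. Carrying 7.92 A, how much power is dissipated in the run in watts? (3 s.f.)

7.44 W

Section 1: A_strand = π(5.2500e-04)² = 8.659e-07 m²; R₁ = ρL/(N·A_s) = (1.60×10^-8)(29.9)/(56×8.659e-07) = 0.009866 Ω
Section 2: A = 1.56 mm² = 1.560e-06 m²
R₂ = (1.60×10^-8)(10.6)/(1.560e-06) = 0.1087 Ω
R = R₁ + R₂ = 0.1186 Ω
P = I²R = (7.92)² × 0.1186 = 7.44 W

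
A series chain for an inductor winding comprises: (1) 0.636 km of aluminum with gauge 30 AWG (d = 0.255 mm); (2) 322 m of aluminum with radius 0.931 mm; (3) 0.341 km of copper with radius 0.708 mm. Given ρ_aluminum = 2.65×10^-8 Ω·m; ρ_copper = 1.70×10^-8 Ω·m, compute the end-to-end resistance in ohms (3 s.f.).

Seg 1: A = π(0.255/2 mm)² = π(1.2750e-04 m)² = 5.107e-08 m²
R_1 = (2.65×10^-8)(636)/(5.107e-08) = 330 Ω
Seg 2: A = πr² = π(9.3100e-04 m)² = 2.723e-06 m²
R_2 = (2.65×10^-8)(322)/(2.723e-06) = 3.134 Ω
Seg 3: A = πr² = π(7.0800e-04 m)² = 1.575e-06 m²
R_3 = (1.70×10^-8)(341)/(1.575e-06) = 3.681 Ω
R_total = R_1 + R_2 + R_3 = 337 Ω

337 Ω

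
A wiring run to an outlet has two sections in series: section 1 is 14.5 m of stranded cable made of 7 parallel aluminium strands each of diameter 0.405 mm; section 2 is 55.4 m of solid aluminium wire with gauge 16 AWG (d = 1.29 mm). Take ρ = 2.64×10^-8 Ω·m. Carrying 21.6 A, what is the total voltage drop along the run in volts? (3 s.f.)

Section 1: A_strand = π(2.0250e-04)² = 1.288e-07 m²; R₁ = ρL/(N·A_s) = (2.64×10^-8)(14.5)/(7×1.288e-07) = 0.4245 Ω
Section 2: A = π(1.29/2 mm)² = π(6.4500e-04 m)² = 1.307e-06 m²
R₂ = (2.64×10^-8)(55.4)/(1.307e-06) = 1.119 Ω
R = R₁ + R₂ = 1.544 Ω
V = IR = 21.6 × 1.544 = 33.3 V

33.3 V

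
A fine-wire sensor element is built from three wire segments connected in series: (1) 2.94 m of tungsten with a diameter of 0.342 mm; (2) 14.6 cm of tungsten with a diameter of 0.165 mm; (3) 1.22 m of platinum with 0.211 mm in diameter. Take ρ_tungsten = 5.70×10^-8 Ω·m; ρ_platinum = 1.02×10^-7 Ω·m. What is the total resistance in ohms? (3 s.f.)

Seg 1: A = π(d/2)² = π(1.7100e-04 m)² = 9.186e-08 m²
R_1 = (5.70×10^-8)(2.94)/(9.186e-08) = 1.824 Ω
Seg 2: A = π(d/2)² = π(8.2500e-05 m)² = 2.138e-08 m²
R_2 = (5.70×10^-8)(0.146)/(2.138e-08) = 0.3892 Ω
Seg 3: A = π(d/2)² = π(1.0550e-04 m)² = 3.497e-08 m²
R_3 = (1.02×10^-7)(1.22)/(3.497e-08) = 3.559 Ω
R_total = R_1 + R_2 + R_3 = 5.77 Ω

5.77 Ω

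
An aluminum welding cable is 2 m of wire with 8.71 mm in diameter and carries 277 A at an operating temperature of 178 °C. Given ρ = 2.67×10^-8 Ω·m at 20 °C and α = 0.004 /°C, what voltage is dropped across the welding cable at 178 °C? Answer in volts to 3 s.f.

0.405 V

A = π(d/2)² = π(4.3550e-03 m)² = 5.958e-05 m²
R₍20₎ = ρL/A = (2.67×10^-8)(2)/(5.958e-05) = 8.962×10^-4 Ω
R₍178₎ = R₍20₎(1 + αΔT) = 8.962×10^-4 × (1 + 0.004×158) = 0.001463 Ω
V = IR = 277 × 0.001463 = 0.405 V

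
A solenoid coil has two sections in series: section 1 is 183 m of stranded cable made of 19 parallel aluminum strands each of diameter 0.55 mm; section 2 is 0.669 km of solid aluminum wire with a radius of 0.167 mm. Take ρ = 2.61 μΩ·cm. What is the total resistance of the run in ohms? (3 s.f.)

ρ = 2.61 μΩ·cm = 2.61×10^-8 Ω·m
Section 1: A_strand = π(2.7500e-04)² = 2.376e-07 m²; R₁ = ρL/(N·A_s) = (2.61×10^-8)(183)/(19×2.376e-07) = 1.058 Ω
Section 2: A = πr² = π(1.6700e-04 m)² = 8.762e-08 m²
R₂ = (2.61×10^-8)(669)/(8.762e-08) = 199.3 Ω
R = R₁ + R₂ = 200 Ω

200 Ω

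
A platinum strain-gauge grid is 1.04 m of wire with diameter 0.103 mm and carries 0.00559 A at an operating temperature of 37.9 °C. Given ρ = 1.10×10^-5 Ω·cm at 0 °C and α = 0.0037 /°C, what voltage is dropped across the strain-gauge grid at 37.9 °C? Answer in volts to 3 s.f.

ρ = 1.10×10^-5 Ω·cm = 1.10×10^-7 Ω·m
A = π(d/2)² = π(5.1500e-05 m)² = 8.332e-09 m²
R₍0₎ = ρL/A = (1.10×10^-7)(1.04)/(8.332e-09) = 13.73 Ω
R₍37.9₎ = R₍0₎(1 + αΔT) = 13.73 × (1 + 0.0037×37.9) = 15.66 Ω
V = IR = 0.00559 × 15.66 = 0.0875 V

0.0875 V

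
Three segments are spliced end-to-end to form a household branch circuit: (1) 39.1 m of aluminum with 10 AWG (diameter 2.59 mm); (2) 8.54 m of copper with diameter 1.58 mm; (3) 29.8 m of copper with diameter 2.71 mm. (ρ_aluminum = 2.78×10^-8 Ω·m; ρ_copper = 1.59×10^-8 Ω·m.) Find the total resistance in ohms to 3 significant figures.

0.358 Ω

Seg 1: A = π(2.59/2 mm)² = π(1.2950e-03 m)² = 5.269e-06 m²
R_1 = (2.78×10^-8)(39.1)/(5.269e-06) = 0.2063 Ω
Seg 2: A = π(d/2)² = π(7.9000e-04 m)² = 1.961e-06 m²
R_2 = (1.59×10^-8)(8.54)/(1.961e-06) = 0.06925 Ω
Seg 3: A = π(d/2)² = π(1.3550e-03 m)² = 5.768e-06 m²
R_3 = (1.59×10^-8)(29.8)/(5.768e-06) = 0.08215 Ω
R_total = R_1 + R_2 + R_3 = 0.358 Ω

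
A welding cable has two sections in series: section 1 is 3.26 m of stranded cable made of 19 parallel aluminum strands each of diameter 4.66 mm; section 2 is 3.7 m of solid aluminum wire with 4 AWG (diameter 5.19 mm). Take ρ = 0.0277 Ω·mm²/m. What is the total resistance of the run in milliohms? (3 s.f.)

5.12 mΩ

ρ = 0.0277 Ω·mm²/m = 2.77×10^-8 Ω·m
Section 1: A_strand = π(2.3300e-03)² = 1.706e-05 m²; R₁ = ρL/(N·A_s) = (2.77×10^-8)(3.26)/(19×1.706e-05) = 2.787×10^-4 Ω
Section 2: A = π(5.19/2 mm)² = π(2.5950e-03 m)² = 2.116e-05 m²
R₂ = (2.77×10^-8)(3.7)/(2.116e-05) = 0.004845 Ω
R = R₁ + R₂ = 5.12 mΩ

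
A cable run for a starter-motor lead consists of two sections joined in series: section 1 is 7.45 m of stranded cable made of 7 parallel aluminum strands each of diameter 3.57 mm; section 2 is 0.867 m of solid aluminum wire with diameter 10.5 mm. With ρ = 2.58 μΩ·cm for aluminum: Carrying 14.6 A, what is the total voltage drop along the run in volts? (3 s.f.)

0.0438 V

ρ = 2.58 μΩ·cm = 2.58×10^-8 Ω·m
Section 1: A_strand = π(1.7850e-03)² = 1.001e-05 m²; R₁ = ρL/(N·A_s) = (2.58×10^-8)(7.45)/(7×1.001e-05) = 0.002743 Ω
Section 2: A = π(d/2)² = π(5.2500e-03 m)² = 8.659e-05 m²
R₂ = (2.58×10^-8)(0.867)/(8.659e-05) = 2.583×10^-4 Ω
R = R₁ + R₂ = 0.003001 Ω
V = IR = 14.6 × 0.003001 = 0.0438 V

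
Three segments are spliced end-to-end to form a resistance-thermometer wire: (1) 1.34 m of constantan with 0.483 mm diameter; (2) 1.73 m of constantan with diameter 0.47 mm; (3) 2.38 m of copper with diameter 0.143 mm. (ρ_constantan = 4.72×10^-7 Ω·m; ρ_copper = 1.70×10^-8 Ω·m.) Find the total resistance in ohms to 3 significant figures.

10.7 Ω

Seg 1: A = π(d/2)² = π(2.4150e-04 m)² = 1.832e-07 m²
R_1 = (4.72×10^-7)(1.34)/(1.832e-07) = 3.452 Ω
Seg 2: A = π(d/2)² = π(2.3500e-04 m)² = 1.735e-07 m²
R_2 = (4.72×10^-7)(1.73)/(1.735e-07) = 4.707 Ω
Seg 3: A = π(d/2)² = π(7.1500e-05 m)² = 1.606e-08 m²
R_3 = (1.70×10^-8)(2.38)/(1.606e-08) = 2.519 Ω
R_total = R_1 + R_2 + R_3 = 10.7 Ω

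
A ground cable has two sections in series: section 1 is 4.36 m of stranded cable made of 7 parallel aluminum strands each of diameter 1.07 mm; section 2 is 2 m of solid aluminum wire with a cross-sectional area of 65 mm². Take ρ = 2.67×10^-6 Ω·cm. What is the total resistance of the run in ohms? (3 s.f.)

0.0193 Ω

ρ = 2.67×10^-6 Ω·cm = 2.67×10^-8 Ω·m
Section 1: A_strand = π(5.3500e-04)² = 8.992e-07 m²; R₁ = ρL/(N·A_s) = (2.67×10^-8)(4.36)/(7×8.992e-07) = 0.01849 Ω
Section 2: A = 65 mm² = 6.500e-05 m²
R₂ = (2.67×10^-8)(2)/(6.500e-05) = 8.215×10^-4 Ω
R = R₁ + R₂ = 0.0193 Ω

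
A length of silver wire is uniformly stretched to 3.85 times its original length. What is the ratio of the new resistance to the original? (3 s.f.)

Volume constant ⇒ A' = A/k with k = 3.85. R' = ρ(kL)/(A/k) = k²R.
Factor = 14.8

14.8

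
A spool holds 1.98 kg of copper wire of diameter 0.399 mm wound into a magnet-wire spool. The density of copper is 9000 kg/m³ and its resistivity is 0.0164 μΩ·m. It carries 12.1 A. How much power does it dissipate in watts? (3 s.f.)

ρ = 0.0164 μΩ·m = 1.64×10^-8 Ω·m
A = π(d/2)² = π(1.9950e-04 m)² = 1.2504e-07 m²
L = m/(density·A) = 1.98/(9000×1.2504e-07) = 1759 m
R = ρL/A = (1.64×10^-8)(1759)/(1.2504e-07) = 230.8 Ω
P = I²R = (12.1)² × 230.8 = 33800 W

33800 W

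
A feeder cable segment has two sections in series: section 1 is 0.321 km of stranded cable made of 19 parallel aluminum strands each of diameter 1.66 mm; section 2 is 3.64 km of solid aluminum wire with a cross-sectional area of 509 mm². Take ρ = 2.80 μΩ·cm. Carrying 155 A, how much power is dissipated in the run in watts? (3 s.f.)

ρ = 2.80 μΩ·cm = 2.80×10^-8 Ω·m
Section 1: A_strand = π(8.3000e-04)² = 2.164e-06 m²; R₁ = ρL/(N·A_s) = (2.80×10^-8)(321)/(19×2.164e-06) = 0.2186 Ω
Section 2: A = 509 mm² = 5.090e-04 m²
R₂ = (2.80×10^-8)(3640)/(5.090e-04) = 0.2002 Ω
R = R₁ + R₂ = 0.4188 Ω
P = I²R = (155)² × 0.4188 = 10100 W

10100 W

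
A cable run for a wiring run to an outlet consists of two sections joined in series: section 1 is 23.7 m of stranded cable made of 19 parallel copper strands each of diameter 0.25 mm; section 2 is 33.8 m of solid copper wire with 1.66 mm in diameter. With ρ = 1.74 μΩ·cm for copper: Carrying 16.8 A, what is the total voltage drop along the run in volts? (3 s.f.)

12.0 V

ρ = 1.74 μΩ·cm = 1.74×10^-8 Ω·m
Section 1: A_strand = π(1.2500e-04)² = 4.909e-08 m²; R₁ = ρL/(N·A_s) = (1.74×10^-8)(23.7)/(19×4.909e-08) = 0.4422 Ω
Section 2: A = π(d/2)² = π(8.3000e-04 m)² = 2.164e-06 m²
R₂ = (1.74×10^-8)(33.8)/(2.164e-06) = 0.2717 Ω
R = R₁ + R₂ = 0.7139 Ω
V = IR = 16.8 × 0.7139 = 12.0 V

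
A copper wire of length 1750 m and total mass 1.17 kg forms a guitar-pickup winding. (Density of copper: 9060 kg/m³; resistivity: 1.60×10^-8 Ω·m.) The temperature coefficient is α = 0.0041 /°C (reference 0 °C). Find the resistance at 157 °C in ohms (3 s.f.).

624 Ω

A = m/(density·L) = 1.17/(9060×1750) = 7.3794e-08 m²
R = ρL/A = (1.60×10^-8)(1750)/(7.3794e-08) = 379.4 Ω
R(157 °C) = 379.4 × (1 + 0.0041×157) = 624 Ω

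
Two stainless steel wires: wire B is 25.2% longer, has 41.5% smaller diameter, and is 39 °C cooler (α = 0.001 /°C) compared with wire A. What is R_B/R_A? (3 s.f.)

R ∝ ρL/d² with ρ ∝ (1+αΔT), so R_B/R_A = (1 + 25.2/100) × (1 − 41.5/100)⁻² × (1 − 0.001×39)
= 1.252 × 2.922 × 0.961 = 3.52

3.52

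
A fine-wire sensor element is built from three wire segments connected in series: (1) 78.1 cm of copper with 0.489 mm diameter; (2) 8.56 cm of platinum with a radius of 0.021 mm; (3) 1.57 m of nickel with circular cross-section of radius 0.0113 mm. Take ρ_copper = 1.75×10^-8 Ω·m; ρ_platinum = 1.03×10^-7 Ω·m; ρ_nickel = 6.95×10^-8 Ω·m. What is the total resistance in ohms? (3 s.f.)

278 Ω

Seg 1: A = π(d/2)² = π(2.4450e-04 m)² = 1.878e-07 m²
R_1 = (1.75×10^-8)(0.781)/(1.878e-07) = 0.07277 Ω
Seg 2: A = πr² = π(2.1000e-05 m)² = 1.385e-09 m²
R_2 = (1.03×10^-7)(0.0856)/(1.385e-09) = 6.364 Ω
Seg 3: A = πr² = π(1.1300e-05 m)² = 4.011e-10 m²
R_3 = (6.95×10^-8)(1.57)/(4.011e-10) = 272 Ω
R_total = R_1 + R_2 + R_3 = 278 Ω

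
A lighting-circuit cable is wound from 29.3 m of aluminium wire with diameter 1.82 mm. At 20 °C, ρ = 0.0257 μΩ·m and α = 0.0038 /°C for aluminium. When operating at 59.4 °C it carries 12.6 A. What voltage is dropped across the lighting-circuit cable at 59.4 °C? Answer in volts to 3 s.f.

ρ = 0.0257 μΩ·m = 2.57×10^-8 Ω·m
A = π(d/2)² = π(9.1000e-04 m)² = 2.602e-06 m²
R₍20₎ = ρL/A = (2.57×10^-8)(29.3)/(2.602e-06) = 0.2894 Ω
R₍59.4₎ = R₍20₎(1 + αΔT) = 0.2894 × (1 + 0.0038×39.4) = 0.3328 Ω
V = IR = 12.6 × 0.3328 = 4.19 V

4.19 V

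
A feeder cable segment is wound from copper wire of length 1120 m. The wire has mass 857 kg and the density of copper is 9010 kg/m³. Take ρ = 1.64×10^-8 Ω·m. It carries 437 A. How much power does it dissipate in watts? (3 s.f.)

A = m/(density·L) = 857/(9010×1120) = 8.4925e-05 m²
R = ρL/A = (1.64×10^-8)(1120)/(8.4925e-05) = 0.2163 Ω
P = I²R = (437)² × 0.2163 = 41300 W

41300 W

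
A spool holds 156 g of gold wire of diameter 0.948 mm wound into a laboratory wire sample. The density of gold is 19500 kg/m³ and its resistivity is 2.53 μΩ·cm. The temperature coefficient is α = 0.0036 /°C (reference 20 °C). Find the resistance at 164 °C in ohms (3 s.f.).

ρ = 2.53 μΩ·cm = 2.53×10^-8 Ω·m
A = π(d/2)² = π(4.7400e-04 m)² = 7.0584e-07 m²
L = m/(density·A) = 0.156/(19500×7.0584e-07) = 11.33 m
R = ρL/A = (2.53×10^-8)(11.33)/(7.0584e-07) = 0.4063 Ω
R(164 °C) = 0.4063 × (1 + 0.0036×144) = 0.617 Ω

0.617 Ω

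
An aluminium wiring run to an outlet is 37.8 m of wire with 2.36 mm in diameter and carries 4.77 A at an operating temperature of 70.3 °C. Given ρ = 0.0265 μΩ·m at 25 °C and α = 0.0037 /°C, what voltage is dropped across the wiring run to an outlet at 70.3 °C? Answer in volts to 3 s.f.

ρ = 0.0265 μΩ·m = 2.65×10^-8 Ω·m
A = π(d/2)² = π(1.1800e-03 m)² = 4.374e-06 m²
R₍25₎ = ρL/A = (2.65×10^-8)(37.8)/(4.374e-06) = 0.229 Ω
R₍70.3₎ = R₍25₎(1 + αΔT) = 0.229 × (1 + 0.0037×45.3) = 0.2674 Ω
V = IR = 4.77 × 0.2674 = 1.28 V

1.28 V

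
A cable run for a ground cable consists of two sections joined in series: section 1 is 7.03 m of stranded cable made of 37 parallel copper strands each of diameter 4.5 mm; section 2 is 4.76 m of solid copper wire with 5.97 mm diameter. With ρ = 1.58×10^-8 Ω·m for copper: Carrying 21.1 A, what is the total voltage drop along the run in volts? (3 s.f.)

Section 1: A_strand = π(2.2500e-03)² = 1.590e-05 m²; R₁ = ρL/(N·A_s) = (1.58×10^-8)(7.03)/(37×1.590e-05) = 1.888×10^-4 Ω
Section 2: A = π(d/2)² = π(2.9850e-03 m)² = 2.799e-05 m²
R₂ = (1.58×10^-8)(4.76)/(2.799e-05) = 0.002687 Ω
R = R₁ + R₂ = 0.002875 Ω
V = IR = 21.1 × 0.002875 = 0.0607 V

0.0607 V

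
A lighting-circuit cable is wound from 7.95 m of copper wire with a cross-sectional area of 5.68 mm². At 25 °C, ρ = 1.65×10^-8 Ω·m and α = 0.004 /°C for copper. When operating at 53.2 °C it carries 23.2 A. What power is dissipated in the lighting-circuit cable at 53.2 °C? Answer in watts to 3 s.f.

A = 5.68 mm² = 5.680e-06 m²
R₍25₎ = ρL/A = (1.65×10^-8)(7.95)/(5.680e-06) = 0.02309 Ω
R₍53.2₎ = R₍25₎(1 + αΔT) = 0.02309 × (1 + 0.004×28.2) = 0.0257 Ω
P = I²R = (23.2)² × 0.0257 = 13.8 W

13.8 W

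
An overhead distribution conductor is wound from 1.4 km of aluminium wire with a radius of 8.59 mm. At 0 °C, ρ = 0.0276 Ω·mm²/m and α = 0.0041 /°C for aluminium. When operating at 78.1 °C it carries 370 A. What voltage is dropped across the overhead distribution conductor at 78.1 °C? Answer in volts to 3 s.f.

81.4 V

ρ = 0.0276 Ω·mm²/m = 2.76×10^-8 Ω·m
A = πr² = π(8.5900e-03 m)² = 2.318e-04 m²
R₍0₎ = ρL/A = (2.76×10^-8)(1400)/(2.318e-04) = 0.1667 Ω
R₍78.1₎ = R₍0₎(1 + αΔT) = 0.1667 × (1 + 0.0041×78.1) = 0.2201 Ω
V = IR = 370 × 0.2201 = 81.4 V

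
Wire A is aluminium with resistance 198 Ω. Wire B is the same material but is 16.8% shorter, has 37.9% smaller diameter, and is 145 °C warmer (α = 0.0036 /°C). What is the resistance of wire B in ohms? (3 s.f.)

R ∝ ρL/d² with ρ ∝ (1+αΔT), so R_B/R_A = (1 − 16.8/100) × (1 − 37.9/100)⁻² × (1 + 0.0036×145)
= 0.832 × 2.593 × 1.522 = 3.284
R_B = 3.284 × 198 = 650 Ω

650 Ω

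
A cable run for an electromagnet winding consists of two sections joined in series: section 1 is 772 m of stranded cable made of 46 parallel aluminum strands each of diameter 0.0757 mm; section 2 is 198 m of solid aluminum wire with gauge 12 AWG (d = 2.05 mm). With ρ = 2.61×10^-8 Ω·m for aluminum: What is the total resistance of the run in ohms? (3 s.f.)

98.9 Ω

Section 1: A_strand = π(3.7850e-05)² = 4.501e-09 m²; R₁ = ρL/(N·A_s) = (2.61×10^-8)(772)/(46×4.501e-09) = 97.32 Ω
Section 2: A = π(2.05/2 mm)² = π(1.0250e-03 m)² = 3.301e-06 m²
R₂ = (2.61×10^-8)(198)/(3.301e-06) = 1.566 Ω
R = R₁ + R₂ = 98.9 Ω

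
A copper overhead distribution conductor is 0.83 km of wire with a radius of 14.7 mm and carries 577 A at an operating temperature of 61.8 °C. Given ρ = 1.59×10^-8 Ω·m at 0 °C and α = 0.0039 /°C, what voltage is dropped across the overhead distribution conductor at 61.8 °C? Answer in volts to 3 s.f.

A = πr² = π(1.4700e-02 m)² = 6.789e-04 m²
R₍0₎ = ρL/A = (1.59×10^-8)(830)/(6.789e-04) = 0.01944 Ω
R₍61.8₎ = R₍0₎(1 + αΔT) = 0.01944 × (1 + 0.0039×61.8) = 0.02413 Ω
V = IR = 577 × 0.02413 = 13.9 V

13.9 V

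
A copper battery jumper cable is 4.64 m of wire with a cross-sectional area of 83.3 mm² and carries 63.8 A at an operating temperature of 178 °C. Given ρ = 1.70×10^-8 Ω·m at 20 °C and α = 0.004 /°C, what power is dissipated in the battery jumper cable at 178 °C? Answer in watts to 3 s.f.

A = 83.3 mm² = 8.330e-05 m²
R₍20₎ = ρL/A = (1.70×10^-8)(4.64)/(8.330e-05) = 9.469×10^-4 Ω
R₍178₎ = R₍20₎(1 + αΔT) = 9.469×10^-4 × (1 + 0.004×158) = 0.001545 Ω
P = I²R = (63.8)² × 0.001545 = 6.29 W

6.29 W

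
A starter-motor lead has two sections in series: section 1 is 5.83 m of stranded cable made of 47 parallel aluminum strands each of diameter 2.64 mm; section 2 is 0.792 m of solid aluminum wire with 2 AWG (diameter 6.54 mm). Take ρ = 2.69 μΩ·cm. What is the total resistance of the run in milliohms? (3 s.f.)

ρ = 2.69 μΩ·cm = 2.69×10^-8 Ω·m
Section 1: A_strand = π(1.3200e-03)² = 5.474e-06 m²; R₁ = ρL/(N·A_s) = (2.69×10^-8)(5.83)/(47×5.474e-06) = 6.096×10^-4 Ω
Section 2: A = π(6.54/2 mm)² = π(3.2700e-03 m)² = 3.359e-05 m²
R₂ = (2.69×10^-8)(0.792)/(3.359e-05) = 6.342×10^-4 Ω
R = R₁ + R₂ = 1.24 mΩ

1.24 mΩ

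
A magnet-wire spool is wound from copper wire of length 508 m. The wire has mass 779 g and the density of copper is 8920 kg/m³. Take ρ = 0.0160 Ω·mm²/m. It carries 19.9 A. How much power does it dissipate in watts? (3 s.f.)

18700 W

ρ = 0.0160 Ω·mm²/m = 1.60×10^-8 Ω·m
A = m/(density·L) = 0.779/(8920×508) = 1.7191e-07 m²
R = ρL/A = (1.60×10^-8)(508)/(1.7191e-07) = 47.28 Ω
P = I²R = (19.9)² × 47.28 = 18700 W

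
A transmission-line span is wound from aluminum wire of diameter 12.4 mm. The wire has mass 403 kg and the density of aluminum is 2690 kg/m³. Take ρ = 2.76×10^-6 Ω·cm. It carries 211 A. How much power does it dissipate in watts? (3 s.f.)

ρ = 2.76×10^-6 Ω·cm = 2.76×10^-8 Ω·m
A = π(d/2)² = π(6.2000e-03 m)² = 1.2076e-04 m²
L = m/(density·A) = 403/(2690×1.2076e-04) = 1241 m
R = ρL/A = (2.76×10^-8)(1241)/(1.2076e-04) = 0.2835 Ω
P = I²R = (211)² × 0.2835 = 12600 W

12600 W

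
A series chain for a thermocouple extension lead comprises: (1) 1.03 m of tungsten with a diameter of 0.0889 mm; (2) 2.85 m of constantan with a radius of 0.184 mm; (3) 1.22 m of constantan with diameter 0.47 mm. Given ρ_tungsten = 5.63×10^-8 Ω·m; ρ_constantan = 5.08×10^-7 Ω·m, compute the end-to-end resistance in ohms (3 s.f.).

26.5 Ω

Seg 1: A = π(d/2)² = π(4.4450e-05 m)² = 6.207e-09 m²
R_1 = (5.63×10^-8)(1.03)/(6.207e-09) = 9.342 Ω
Seg 2: A = πr² = π(1.8400e-04 m)² = 1.064e-07 m²
R_2 = (5.08×10^-7)(2.85)/(1.064e-07) = 13.61 Ω
Seg 3: A = π(d/2)² = π(2.3500e-04 m)² = 1.735e-07 m²
R_3 = (5.08×10^-7)(1.22)/(1.735e-07) = 3.572 Ω
R_total = R_1 + R_2 + R_3 = 26.5 Ω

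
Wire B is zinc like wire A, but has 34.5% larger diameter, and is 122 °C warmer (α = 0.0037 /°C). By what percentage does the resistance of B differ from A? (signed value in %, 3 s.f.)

R ∝ ρL/d² with ρ ∝ (1+αΔT), so R_B/R_A = (1 + 34.5/100)⁻² × (1 + 0.0037×122)
= 0.5528 × 1.451 = 0.8023
(R_B − R_A)/R_A = 0.8023 − 1 = -19.8%

-19.8%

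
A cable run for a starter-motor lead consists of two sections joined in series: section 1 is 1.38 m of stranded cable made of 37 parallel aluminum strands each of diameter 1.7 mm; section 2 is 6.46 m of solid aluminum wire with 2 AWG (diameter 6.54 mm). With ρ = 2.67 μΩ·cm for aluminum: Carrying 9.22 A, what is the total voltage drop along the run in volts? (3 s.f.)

ρ = 2.67 μΩ·cm = 2.67×10^-8 Ω·m
Section 1: A_strand = π(8.5000e-04)² = 2.270e-06 m²; R₁ = ρL/(N·A_s) = (2.67×10^-8)(1.38)/(37×2.270e-06) = 4.387×10^-4 Ω
Section 2: A = π(6.54/2 mm)² = π(3.2700e-03 m)² = 3.359e-05 m²
R₂ = (2.67×10^-8)(6.46)/(3.359e-05) = 0.005135 Ω
R = R₁ + R₂ = 0.005573 Ω
V = IR = 9.22 × 0.005573 = 0.0514 V

0.0514 V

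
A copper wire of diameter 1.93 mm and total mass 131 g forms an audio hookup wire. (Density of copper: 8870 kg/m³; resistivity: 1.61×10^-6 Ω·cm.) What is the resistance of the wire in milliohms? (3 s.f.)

ρ = 1.61×10^-6 Ω·cm = 1.61×10^-8 Ω·m
A = π(d/2)² = π(9.6500e-04 m)² = 2.9255e-06 m²
L = m/(density·A) = 0.131/(8870×2.9255e-06) = 5.048 m
R = ρL/A = (1.61×10^-8)(5.048)/(2.9255e-06) = 27.8 mΩ

27.8 mΩ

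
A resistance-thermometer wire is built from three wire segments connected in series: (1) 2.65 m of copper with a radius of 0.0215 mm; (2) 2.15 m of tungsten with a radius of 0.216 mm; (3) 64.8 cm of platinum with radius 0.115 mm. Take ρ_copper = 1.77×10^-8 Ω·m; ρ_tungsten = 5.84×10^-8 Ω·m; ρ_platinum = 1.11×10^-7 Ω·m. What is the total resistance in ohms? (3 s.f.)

34.9 Ω

Seg 1: A = πr² = π(2.1500e-05 m)² = 1.452e-09 m²
R_1 = (1.77×10^-8)(2.65)/(1.452e-09) = 32.3 Ω
Seg 2: A = πr² = π(2.1600e-04 m)² = 1.466e-07 m²
R_2 = (5.84×10^-8)(2.15)/(1.466e-07) = 0.8566 Ω
Seg 3: A = πr² = π(1.1500e-04 m)² = 4.155e-08 m²
R_3 = (1.11×10^-7)(0.648)/(4.155e-08) = 1.731 Ω
R_total = R_1 + R_2 + R_3 = 34.9 Ω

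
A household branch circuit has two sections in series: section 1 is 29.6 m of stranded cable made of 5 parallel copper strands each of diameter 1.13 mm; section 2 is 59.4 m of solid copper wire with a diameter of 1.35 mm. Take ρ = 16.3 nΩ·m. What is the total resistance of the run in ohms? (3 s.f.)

0.773 Ω

ρ = 16.3 nΩ·m = 1.63×10^-8 Ω·m
Section 1: A_strand = π(5.6500e-04)² = 1.003e-06 m²; R₁ = ρL/(N·A_s) = (1.63×10^-8)(29.6)/(5×1.003e-06) = 0.09622 Ω
Section 2: A = π(d/2)² = π(6.7500e-04 m)² = 1.431e-06 m²
R₂ = (1.63×10^-8)(59.4)/(1.431e-06) = 0.6764 Ω
R = R₁ + R₂ = 0.773 Ω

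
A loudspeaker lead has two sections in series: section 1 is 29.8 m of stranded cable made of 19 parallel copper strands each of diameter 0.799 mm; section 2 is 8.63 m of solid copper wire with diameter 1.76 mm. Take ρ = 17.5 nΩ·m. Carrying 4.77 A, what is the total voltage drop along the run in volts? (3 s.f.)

0.557 V

ρ = 17.5 nΩ·m = 1.75×10^-8 Ω·m
Section 1: A_strand = π(3.9950e-04)² = 5.014e-07 m²; R₁ = ρL/(N·A_s) = (1.75×10^-8)(29.8)/(19×5.014e-07) = 0.05474 Ω
Section 2: A = π(d/2)² = π(8.8000e-04 m)² = 2.433e-06 m²
R₂ = (1.75×10^-8)(8.63)/(2.433e-06) = 0.06208 Ω
R = R₁ + R₂ = 0.1168 Ω
V = IR = 4.77 × 0.1168 = 0.557 V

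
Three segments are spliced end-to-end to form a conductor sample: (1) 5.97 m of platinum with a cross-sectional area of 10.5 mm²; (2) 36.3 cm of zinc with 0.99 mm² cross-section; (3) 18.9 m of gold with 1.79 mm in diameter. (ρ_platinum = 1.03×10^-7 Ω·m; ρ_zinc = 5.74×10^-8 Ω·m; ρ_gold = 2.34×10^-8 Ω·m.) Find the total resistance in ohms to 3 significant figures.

0.255 Ω

Seg 1: A = 10.5 mm² = 1.050e-05 m²
R_1 = (1.03×10^-7)(5.97)/(1.050e-05) = 0.05856 Ω
Seg 2: A = 0.99 mm² = 9.900e-07 m²
R_2 = (5.74×10^-8)(0.363)/(9.900e-07) = 0.02105 Ω
Seg 3: A = π(d/2)² = π(8.9500e-04 m)² = 2.516e-06 m²
R_3 = (2.34×10^-8)(18.9)/(2.516e-06) = 0.1757 Ω
R_total = R_1 + R_2 + R_3 = 0.255 Ω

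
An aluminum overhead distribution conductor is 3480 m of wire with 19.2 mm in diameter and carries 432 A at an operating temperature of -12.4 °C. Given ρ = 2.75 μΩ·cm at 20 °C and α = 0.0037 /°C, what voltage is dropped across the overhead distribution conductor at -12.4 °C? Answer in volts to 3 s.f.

ρ = 2.75 μΩ·cm = 2.75×10^-8 Ω·m
A = π(d/2)² = π(9.6000e-03 m)² = 2.895e-04 m²
R₍20₎ = ρL/A = (2.75×10^-8)(3480)/(2.895e-04) = 0.3305 Ω
R₍-12.4₎ = R₍20₎(1 + αΔT) = 0.3305 × (1 + 0.0037×-32.4) = 0.2909 Ω
V = IR = 432 × 0.2909 = 126 V

126 V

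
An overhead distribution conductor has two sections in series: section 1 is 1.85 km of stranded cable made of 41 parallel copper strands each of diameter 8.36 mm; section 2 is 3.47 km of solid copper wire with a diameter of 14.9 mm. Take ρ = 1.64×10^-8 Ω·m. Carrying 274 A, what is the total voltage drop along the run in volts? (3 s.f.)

93.1 V

Section 1: A_strand = π(4.1800e-03)² = 5.489e-05 m²; R₁ = ρL/(N·A_s) = (1.64×10^-8)(1850)/(41×5.489e-05) = 0.01348 Ω
Section 2: A = π(d/2)² = π(7.4500e-03 m)² = 1.744e-04 m²
R₂ = (1.64×10^-8)(3470)/(1.744e-04) = 0.3264 Ω
R = R₁ + R₂ = 0.3399 Ω
V = IR = 274 × 0.3399 = 93.1 V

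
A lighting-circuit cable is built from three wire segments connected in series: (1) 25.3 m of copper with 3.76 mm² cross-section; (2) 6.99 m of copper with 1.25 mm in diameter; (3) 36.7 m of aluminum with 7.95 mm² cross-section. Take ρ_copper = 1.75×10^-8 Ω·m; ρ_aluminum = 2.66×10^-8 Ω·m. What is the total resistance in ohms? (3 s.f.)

0.340 Ω

Seg 1: A = 3.76 mm² = 3.760e-06 m²
R_1 = (1.75×10^-8)(25.3)/(3.760e-06) = 0.1178 Ω
Seg 2: A = π(d/2)² = π(6.2500e-04 m)² = 1.227e-06 m²
R_2 = (1.75×10^-8)(6.99)/(1.227e-06) = 0.09968 Ω
Seg 3: A = 7.95 mm² = 7.950e-06 m²
R_3 = (2.66×10^-8)(36.7)/(7.950e-06) = 0.1228 Ω
R_total = R_1 + R_2 + R_3 = 0.340 Ω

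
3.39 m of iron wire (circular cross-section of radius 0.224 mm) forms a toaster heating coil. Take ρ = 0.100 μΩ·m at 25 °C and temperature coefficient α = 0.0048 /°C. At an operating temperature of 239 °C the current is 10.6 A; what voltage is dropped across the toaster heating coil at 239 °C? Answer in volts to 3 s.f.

ρ = 0.100 μΩ·m = 1.00×10^-7 Ω·m
A = πr² = π(2.2400e-04 m)² = 1.576e-07 m²
R₍25₎ = ρL/A = (1.00×10^-7)(3.39)/(1.576e-07) = 2.151 Ω
R₍239₎ = R₍25₎(1 + αΔT) = 2.151 × (1 + 0.0048×214) = 4.36 Ω
V = IR = 10.6 × 4.36 = 46.2 V

46.2 V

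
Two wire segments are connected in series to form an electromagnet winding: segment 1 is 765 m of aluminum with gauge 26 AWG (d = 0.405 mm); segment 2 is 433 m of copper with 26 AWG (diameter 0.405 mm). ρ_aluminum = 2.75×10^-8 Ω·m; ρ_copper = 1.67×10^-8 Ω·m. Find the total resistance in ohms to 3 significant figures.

Segment 1: A = π(0.405/2 mm)² = π(2.0250e-04 m)² = 1.288e-07 m²
R₁ = ρL/A = (2.75×10^-8)(765)/(1.288e-07) = 163.3 Ω
Segment 2: A = π(0.405/2 mm)² = π(2.0250e-04 m)² = 1.288e-07 m²
R₂ = (1.67×10^-8)(433)/(1.288e-07) = 56.13 Ω
R = R₁ + R₂ = 219 Ω

219 Ω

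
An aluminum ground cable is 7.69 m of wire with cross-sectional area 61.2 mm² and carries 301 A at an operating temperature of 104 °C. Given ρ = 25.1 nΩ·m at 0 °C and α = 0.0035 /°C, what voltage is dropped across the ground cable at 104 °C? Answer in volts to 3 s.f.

ρ = 25.1 nΩ·m = 2.51×10^-8 Ω·m
A = 61.2 mm² = 6.120e-05 m²
R₍0₎ = ρL/A = (2.51×10^-8)(7.69)/(6.120e-05) = 0.003154 Ω
R₍104₎ = R₍0₎(1 + αΔT) = 0.003154 × (1 + 0.0035×104) = 0.004302 Ω
V = IR = 301 × 0.004302 = 1.29 V

1.29 V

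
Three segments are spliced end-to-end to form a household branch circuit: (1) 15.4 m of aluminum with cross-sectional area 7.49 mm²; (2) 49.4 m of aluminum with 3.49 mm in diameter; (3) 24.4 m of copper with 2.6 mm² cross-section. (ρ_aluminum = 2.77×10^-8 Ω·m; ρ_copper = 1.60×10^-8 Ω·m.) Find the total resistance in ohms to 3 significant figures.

0.350 Ω

Seg 1: A = 7.49 mm² = 7.490e-06 m²
R_1 = (2.77×10^-8)(15.4)/(7.490e-06) = 0.05695 Ω
Seg 2: A = π(d/2)² = π(1.7450e-03 m)² = 9.566e-06 m²
R_2 = (2.77×10^-8)(49.4)/(9.566e-06) = 0.143 Ω
Seg 3: A = 2.6 mm² = 2.600e-06 m²
R_3 = (1.60×10^-8)(24.4)/(2.600e-06) = 0.1502 Ω
R_total = R_1 + R_2 + R_3 = 0.350 Ω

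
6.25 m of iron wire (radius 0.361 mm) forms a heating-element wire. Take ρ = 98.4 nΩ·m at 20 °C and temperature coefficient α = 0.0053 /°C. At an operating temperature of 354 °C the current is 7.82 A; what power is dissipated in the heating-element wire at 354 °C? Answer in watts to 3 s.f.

254 W

ρ = 98.4 nΩ·m = 9.84×10^-8 Ω·m
A = πr² = π(3.6100e-04 m)² = 4.094e-07 m²
R₍20₎ = ρL/A = (9.84×10^-8)(6.25)/(4.094e-07) = 1.502 Ω
R₍354₎ = R₍20₎(1 + αΔT) = 1.502 × (1 + 0.0053×334) = 4.161 Ω
P = I²R = (7.82)² × 4.161 = 254 W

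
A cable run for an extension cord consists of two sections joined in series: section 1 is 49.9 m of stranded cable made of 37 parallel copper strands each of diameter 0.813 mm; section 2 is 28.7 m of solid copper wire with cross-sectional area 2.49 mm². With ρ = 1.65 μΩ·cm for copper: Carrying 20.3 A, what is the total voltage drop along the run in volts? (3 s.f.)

ρ = 1.65 μΩ·cm = 1.65×10^-8 Ω·m
Section 1: A_strand = π(4.0650e-04)² = 5.191e-07 m²; R₁ = ρL/(N·A_s) = (1.65×10^-8)(49.9)/(37×5.191e-07) = 0.04287 Ω
Section 2: A = 2.49 mm² = 2.490e-06 m²
R₂ = (1.65×10^-8)(28.7)/(2.490e-06) = 0.1902 Ω
R = R₁ + R₂ = 0.233 Ω
V = IR = 20.3 × 0.233 = 4.73 V

4.73 V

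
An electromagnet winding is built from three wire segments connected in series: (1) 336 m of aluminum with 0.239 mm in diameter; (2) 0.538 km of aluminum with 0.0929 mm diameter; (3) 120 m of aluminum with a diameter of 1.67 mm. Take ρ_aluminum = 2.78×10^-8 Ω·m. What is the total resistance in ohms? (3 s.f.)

2420 Ω

Seg 1: A = π(d/2)² = π(1.1950e-04 m)² = 4.486e-08 m²
R_1 = (2.78×10^-8)(336)/(4.486e-08) = 208.2 Ω
Seg 2: A = π(d/2)² = π(4.6450e-05 m)² = 6.778e-09 m²
R_2 = (2.78×10^-8)(538)/(6.778e-09) = 2207 Ω
Seg 3: A = π(d/2)² = π(8.3500e-04 m)² = 2.190e-06 m²
R_3 = (2.78×10^-8)(120)/(2.190e-06) = 1.523 Ω
R_total = R_1 + R_2 + R_3 = 2420 Ω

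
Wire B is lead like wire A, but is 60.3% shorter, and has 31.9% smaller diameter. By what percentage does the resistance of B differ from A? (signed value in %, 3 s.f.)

-14.4%

R ∝ L/d², so R_B/R_A = (1 − 60.3/100) × (1 − 31.9/100)⁻²
= 0.397 × 2.156 = 0.856
(R_B − R_A)/R_A = 0.856 − 1 = -14.4%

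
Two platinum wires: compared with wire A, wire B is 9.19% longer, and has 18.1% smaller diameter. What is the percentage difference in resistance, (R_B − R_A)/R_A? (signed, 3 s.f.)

R ∝ L/d², so R_B/R_A = (1 + 9.19/100) × (1 − 18.1/100)⁻²
= 1.092 × 1.491 = 1.628
(R_B − R_A)/R_A = 1.628 − 1 = 62.8%

62.8%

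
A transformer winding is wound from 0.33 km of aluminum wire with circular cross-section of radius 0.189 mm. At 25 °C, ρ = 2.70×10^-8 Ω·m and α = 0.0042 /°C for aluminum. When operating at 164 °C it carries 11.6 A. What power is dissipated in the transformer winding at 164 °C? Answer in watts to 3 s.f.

16900 W

A = πr² = π(1.8900e-04 m)² = 1.122e-07 m²
R₍25₎ = ρL/A = (2.70×10^-8)(330)/(1.122e-07) = 79.4 Ω
R₍164₎ = R₍25₎(1 + αΔT) = 79.4 × (1 + 0.0042×139) = 125.7 Ω
P = I²R = (11.6)² × 125.7 = 16900 W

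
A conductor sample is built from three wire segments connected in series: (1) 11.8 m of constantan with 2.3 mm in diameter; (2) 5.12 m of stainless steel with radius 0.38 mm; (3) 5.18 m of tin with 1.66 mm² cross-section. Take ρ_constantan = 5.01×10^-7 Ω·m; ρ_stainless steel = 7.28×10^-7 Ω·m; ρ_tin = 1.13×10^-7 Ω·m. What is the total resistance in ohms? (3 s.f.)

Seg 1: A = π(d/2)² = π(1.1500e-03 m)² = 4.155e-06 m²
R_1 = (5.01×10^-7)(11.8)/(4.155e-06) = 1.423 Ω
Seg 2: A = πr² = π(3.8000e-04 m)² = 4.536e-07 m²
R_2 = (7.28×10^-7)(5.12)/(4.536e-07) = 8.216 Ω
Seg 3: A = 1.66 mm² = 1.660e-06 m²
R_3 = (1.13×10^-7)(5.18)/(1.660e-06) = 0.3526 Ω
R_total = R_1 + R_2 + R_3 = 9.99 Ω

9.99 Ω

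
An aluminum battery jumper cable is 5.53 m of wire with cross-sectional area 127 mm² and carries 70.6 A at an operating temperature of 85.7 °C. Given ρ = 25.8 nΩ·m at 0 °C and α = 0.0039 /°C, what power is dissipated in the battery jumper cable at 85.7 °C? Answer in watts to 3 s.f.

ρ = 25.8 nΩ·m = 2.58×10^-8 Ω·m
A = 127 mm² = 1.270e-04 m²
R₍0₎ = ρL/A = (2.58×10^-8)(5.53)/(1.270e-04) = 0.001123 Ω
R₍85.7₎ = R₍0₎(1 + αΔT) = 0.001123 × (1 + 0.0039×85.7) = 0.001499 Ω
P = I²R = (70.6)² × 0.001499 = 7.47 W

7.47 W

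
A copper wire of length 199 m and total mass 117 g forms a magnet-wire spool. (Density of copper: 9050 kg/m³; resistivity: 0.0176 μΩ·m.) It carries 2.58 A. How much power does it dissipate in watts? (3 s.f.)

ρ = 0.0176 μΩ·m = 1.76×10^-8 Ω·m
A = m/(density·L) = 0.117/(9050×199) = 6.4966e-08 m²
R = ρL/A = (1.76×10^-8)(199)/(6.4966e-08) = 53.91 Ω
P = I²R = (2.58)² × 53.91 = 359 W

359 W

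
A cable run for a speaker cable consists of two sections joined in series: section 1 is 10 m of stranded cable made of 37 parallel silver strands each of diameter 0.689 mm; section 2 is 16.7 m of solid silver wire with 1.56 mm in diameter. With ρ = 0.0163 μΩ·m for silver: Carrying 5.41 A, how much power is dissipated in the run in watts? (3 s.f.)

ρ = 0.0163 μΩ·m = 1.63×10^-8 Ω·m
Section 1: A_strand = π(3.4450e-04)² = 3.728e-07 m²; R₁ = ρL/(N·A_s) = (1.63×10^-8)(10)/(37×3.728e-07) = 0.01182 Ω
Section 2: A = π(d/2)² = π(7.8000e-04 m)² = 1.911e-06 m²
R₂ = (1.63×10^-8)(16.7)/(1.911e-06) = 0.1424 Ω
R = R₁ + R₂ = 0.1542 Ω
P = I²R = (5.41)² × 0.1542 = 4.51 W

4.51 W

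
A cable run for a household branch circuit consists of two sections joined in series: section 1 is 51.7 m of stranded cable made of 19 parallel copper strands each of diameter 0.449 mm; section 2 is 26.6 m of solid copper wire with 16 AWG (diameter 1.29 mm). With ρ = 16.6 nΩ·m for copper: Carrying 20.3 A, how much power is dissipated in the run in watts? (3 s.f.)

ρ = 16.6 nΩ·m = 1.66×10^-8 Ω·m
Section 1: A_strand = π(2.2450e-04)² = 1.583e-07 m²; R₁ = ρL/(N·A_s) = (1.66×10^-8)(51.7)/(19×1.583e-07) = 0.2853 Ω
Section 2: A = π(1.29/2 mm)² = π(6.4500e-04 m)² = 1.307e-06 m²
R₂ = (1.66×10^-8)(26.6)/(1.307e-06) = 0.3378 Ω
R = R₁ + R₂ = 0.6231 Ω
P = I²R = (20.3)² × 0.6231 = 257 W

257 W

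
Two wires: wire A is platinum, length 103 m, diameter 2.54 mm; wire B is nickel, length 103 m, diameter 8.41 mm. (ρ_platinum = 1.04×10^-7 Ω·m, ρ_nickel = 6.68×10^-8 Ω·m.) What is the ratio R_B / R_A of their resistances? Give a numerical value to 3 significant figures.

0.0586

R ∝ ρL/d², so R_B/R_A = (ρ_B/ρ_A) × (d_A/d_B)²
= (6.68×10^-8/1.04×10^-7) × (2.54/8.41)² = 0.0586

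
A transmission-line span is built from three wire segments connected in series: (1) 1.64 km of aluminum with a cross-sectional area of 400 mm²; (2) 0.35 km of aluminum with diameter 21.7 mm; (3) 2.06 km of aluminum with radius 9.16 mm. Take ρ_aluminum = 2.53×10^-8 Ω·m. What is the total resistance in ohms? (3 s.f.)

0.325 Ω

Seg 1: A = 400 mm² = 4.000e-04 m²
R_1 = (2.53×10^-8)(1640)/(4.000e-04) = 0.1037 Ω
Seg 2: A = π(d/2)² = π(1.0850e-02 m)² = 3.698e-04 m²
R_2 = (2.53×10^-8)(350)/(3.698e-04) = 0.02394 Ω
Seg 3: A = πr² = π(9.1600e-03 m)² = 2.636e-04 m²
R_3 = (2.53×10^-8)(2060)/(2.636e-04) = 0.1977 Ω
R_total = R_1 + R_2 + R_3 = 0.325 Ω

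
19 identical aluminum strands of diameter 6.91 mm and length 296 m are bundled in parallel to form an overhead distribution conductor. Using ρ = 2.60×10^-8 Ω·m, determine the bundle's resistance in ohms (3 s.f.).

0.0108 Ω

A_strand = π(3.4550e-03 m)² = 3.750e-05 m²
R_strand = ρL/A = (2.60×10^-8)(296)/(3.750e-05) = 0.2052 Ω
R_total = R_strand/N = 0.2052/19 = 0.0108 Ω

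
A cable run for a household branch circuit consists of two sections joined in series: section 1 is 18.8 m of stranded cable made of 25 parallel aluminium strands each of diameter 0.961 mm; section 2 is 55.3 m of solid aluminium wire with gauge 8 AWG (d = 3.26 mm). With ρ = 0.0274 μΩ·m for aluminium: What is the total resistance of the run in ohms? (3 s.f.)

ρ = 0.0274 μΩ·m = 2.74×10^-8 Ω·m
Section 1: A_strand = π(4.8050e-04)² = 7.253e-07 m²; R₁ = ρL/(N·A_s) = (2.74×10^-8)(18.8)/(25×7.253e-07) = 0.02841 Ω
Section 2: A = π(3.26/2 mm)² = π(1.6300e-03 m)² = 8.347e-06 m²
R₂ = (2.74×10^-8)(55.3)/(8.347e-06) = 0.1815 Ω
R = R₁ + R₂ = 0.210 Ω

0.210 Ω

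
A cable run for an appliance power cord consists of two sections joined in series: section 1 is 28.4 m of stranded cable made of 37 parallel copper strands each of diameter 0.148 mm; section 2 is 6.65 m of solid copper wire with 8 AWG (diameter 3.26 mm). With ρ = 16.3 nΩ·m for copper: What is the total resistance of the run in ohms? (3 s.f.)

0.740 Ω

ρ = 16.3 nΩ·m = 1.63×10^-8 Ω·m
Section 1: A_strand = π(7.4000e-05)² = 1.720e-08 m²; R₁ = ρL/(N·A_s) = (1.63×10^-8)(28.4)/(37×1.720e-08) = 0.7273 Ω
Section 2: A = π(3.26/2 mm)² = π(1.6300e-03 m)² = 8.347e-06 m²
R₂ = (1.63×10^-8)(6.65)/(8.347e-06) = 0.01299 Ω
R = R₁ + R₂ = 0.740 Ω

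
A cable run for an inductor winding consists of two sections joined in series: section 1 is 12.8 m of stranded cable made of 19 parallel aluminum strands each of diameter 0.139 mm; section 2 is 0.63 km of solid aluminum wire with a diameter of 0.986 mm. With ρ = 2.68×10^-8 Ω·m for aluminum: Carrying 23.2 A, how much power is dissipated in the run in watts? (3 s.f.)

Section 1: A_strand = π(6.9500e-05)² = 1.517e-08 m²; R₁ = ρL/(N·A_s) = (2.68×10^-8)(12.8)/(19×1.517e-08) = 1.19 Ω
Section 2: A = π(d/2)² = π(4.9300e-04 m)² = 7.636e-07 m²
R₂ = (2.68×10^-8)(630)/(7.636e-07) = 22.11 Ω
R = R₁ + R₂ = 23.3 Ω
P = I²R = (23.2)² × 23.3 = 12500 W

12500 W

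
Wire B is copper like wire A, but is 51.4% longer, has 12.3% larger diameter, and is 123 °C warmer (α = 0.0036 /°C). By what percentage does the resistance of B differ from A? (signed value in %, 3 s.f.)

73.2%

R ∝ ρL/d² with ρ ∝ (1+αΔT), so R_B/R_A = (1 + 51.4/100) × (1 + 12.3/100)⁻² × (1 + 0.0036×123)
= 1.514 × 0.7929 × 1.443 = 1.732
(R_B − R_A)/R_A = 1.732 − 1 = 73.2%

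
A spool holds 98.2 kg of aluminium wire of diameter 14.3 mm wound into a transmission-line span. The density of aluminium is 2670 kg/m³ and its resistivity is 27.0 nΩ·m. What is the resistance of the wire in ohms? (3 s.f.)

ρ = 27.0 nΩ·m = 2.70×10^-8 Ω·m
A = π(d/2)² = π(7.1500e-03 m)² = 1.6061e-04 m²
L = m/(density·A) = 98.2/(2670×1.6061e-04) = 229 m
R = ρL/A = (2.70×10^-8)(229)/(1.6061e-04) = 0.0385 Ω

0.0385 Ω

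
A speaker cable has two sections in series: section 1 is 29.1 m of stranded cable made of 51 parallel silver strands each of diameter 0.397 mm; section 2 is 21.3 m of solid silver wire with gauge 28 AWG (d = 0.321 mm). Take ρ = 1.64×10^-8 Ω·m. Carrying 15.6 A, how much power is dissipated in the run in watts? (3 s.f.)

Section 1: A_strand = π(1.9850e-04)² = 1.238e-07 m²; R₁ = ρL/(N·A_s) = (1.64×10^-8)(29.1)/(51×1.238e-07) = 0.0756 Ω
Section 2: A = π(0.321/2 mm)² = π(1.6050e-04 m)² = 8.093e-08 m²
R₂ = (1.64×10^-8)(21.3)/(8.093e-08) = 4.316 Ω
R = R₁ + R₂ = 4.392 Ω
P = I²R = (15.6)² × 4.392 = 1070 W

1070 W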